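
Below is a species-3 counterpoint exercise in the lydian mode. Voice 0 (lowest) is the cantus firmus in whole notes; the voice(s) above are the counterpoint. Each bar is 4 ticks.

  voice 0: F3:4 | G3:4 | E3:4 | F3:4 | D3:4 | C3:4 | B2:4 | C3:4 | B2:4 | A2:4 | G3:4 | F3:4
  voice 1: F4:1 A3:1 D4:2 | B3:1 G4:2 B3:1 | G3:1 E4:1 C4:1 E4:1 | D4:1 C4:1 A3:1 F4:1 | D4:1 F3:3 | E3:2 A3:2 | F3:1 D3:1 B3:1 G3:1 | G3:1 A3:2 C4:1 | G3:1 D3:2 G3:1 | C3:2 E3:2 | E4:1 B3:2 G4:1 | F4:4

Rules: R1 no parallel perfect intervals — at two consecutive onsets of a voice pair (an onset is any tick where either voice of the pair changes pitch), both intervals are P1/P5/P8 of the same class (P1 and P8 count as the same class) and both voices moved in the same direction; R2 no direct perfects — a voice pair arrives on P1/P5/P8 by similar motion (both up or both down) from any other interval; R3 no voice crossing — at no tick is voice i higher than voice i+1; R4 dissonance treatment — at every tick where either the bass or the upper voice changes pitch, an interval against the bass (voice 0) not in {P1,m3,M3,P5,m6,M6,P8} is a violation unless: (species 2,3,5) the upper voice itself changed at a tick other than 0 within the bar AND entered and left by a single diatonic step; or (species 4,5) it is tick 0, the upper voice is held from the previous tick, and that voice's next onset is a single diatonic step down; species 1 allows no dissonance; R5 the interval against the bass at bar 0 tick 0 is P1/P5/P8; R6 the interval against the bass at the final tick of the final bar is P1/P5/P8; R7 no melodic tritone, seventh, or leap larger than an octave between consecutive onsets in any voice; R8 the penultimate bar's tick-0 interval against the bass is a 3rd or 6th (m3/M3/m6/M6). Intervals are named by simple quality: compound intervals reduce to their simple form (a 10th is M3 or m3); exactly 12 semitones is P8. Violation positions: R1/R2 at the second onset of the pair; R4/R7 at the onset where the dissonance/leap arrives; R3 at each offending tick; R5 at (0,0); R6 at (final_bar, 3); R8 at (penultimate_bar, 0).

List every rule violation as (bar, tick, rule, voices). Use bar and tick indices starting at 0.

(4, 0, R1, (0, 1))
(6, 0, R4, (0, 1))
(10, 0, R7, (0,))
(11, 0, R1, (0, 1))

bar 0: v0=F3 v1=F4 downbeat P8
bar 1: v0=G3 v1=B3 downbeat M3
bar 2: v0=E3 v1=G3 downbeat m3
bar 3: v0=F3 v1=D4 downbeat M6
bar 4: v0=D3 v1=D4 downbeat P8
bar 5: v0=C3 v1=E3 downbeat M3
bar 6: v0=B2 v1=F3 downbeat TT
bar 7: v0=C3 v1=G3 downbeat P5
bar 8: v0=B2 v1=G3 downbeat m6
bar 9: v0=A2 v1=C3 downbeat m3
bar 10: v0=G3 v1=E4 downbeat M6
bar 11: v0=F3 v1=F4 downbeat P8
  -> R1 @ bar 4 tick 0 v(0, 1): F3/F4 P8 -> D3/D4 P8 similar
  -> R4 @ bar 6 tick 0 v(0, 1): B2/F3 TT untreated
  -> R7 @ bar 10 tick 0 v(0,): A2->G3 leap 10st
  -> R1 @ bar 11 tick 0 v(0, 1): G3/G4 P8 -> F3/F4 P8 similar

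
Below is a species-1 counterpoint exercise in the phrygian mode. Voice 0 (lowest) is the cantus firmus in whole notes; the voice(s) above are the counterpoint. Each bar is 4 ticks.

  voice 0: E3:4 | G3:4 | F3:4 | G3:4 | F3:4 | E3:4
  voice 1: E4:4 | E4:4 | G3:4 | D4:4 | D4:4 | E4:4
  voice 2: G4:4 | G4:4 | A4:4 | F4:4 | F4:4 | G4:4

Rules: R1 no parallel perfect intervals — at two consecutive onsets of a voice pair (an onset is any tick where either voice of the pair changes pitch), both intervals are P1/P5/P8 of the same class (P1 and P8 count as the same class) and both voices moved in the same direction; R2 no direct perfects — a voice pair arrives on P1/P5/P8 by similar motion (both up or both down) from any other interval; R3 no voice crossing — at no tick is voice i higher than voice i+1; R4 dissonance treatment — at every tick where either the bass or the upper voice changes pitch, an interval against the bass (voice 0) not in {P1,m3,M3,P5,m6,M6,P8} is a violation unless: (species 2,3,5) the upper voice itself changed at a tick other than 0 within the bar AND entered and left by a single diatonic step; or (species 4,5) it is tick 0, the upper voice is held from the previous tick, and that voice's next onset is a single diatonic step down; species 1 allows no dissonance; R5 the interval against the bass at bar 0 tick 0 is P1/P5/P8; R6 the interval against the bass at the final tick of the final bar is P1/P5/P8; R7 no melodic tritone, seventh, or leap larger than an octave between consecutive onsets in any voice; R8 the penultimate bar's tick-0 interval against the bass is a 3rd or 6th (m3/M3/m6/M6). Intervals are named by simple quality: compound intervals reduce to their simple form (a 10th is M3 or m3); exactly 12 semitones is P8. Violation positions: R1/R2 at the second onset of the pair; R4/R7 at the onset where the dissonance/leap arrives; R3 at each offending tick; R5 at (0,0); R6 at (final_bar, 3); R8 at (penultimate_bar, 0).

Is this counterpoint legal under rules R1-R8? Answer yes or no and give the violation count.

bar 0: v0=E3 v1=E4 v2=G4 (m3)
bar 1: v0=G3 v1=E4 v2=G4 (P8)
bar 2: v0=F3 v1=G3 v2=A4 (M3)
bar 3: v0=G3 v1=D4 v2=F4 (m7)
bar 4: v0=F3 v1=D4 v2=F4 (P8)
bar 5: v0=E3 v1=E4 v2=G4 (m3)
  R5 @ bar0.0: opens on m3
  R4 @ bar2.0: F3/G3 M2 untreated
  R2 @ bar3.0: F3/G3 M2 -> G3/D4 P5 similar
  R4 @ bar3.0: G3/F4 m7 untreated
  R8 @ bar4.0: penult P8 not 3rd/6th
  R6 @ bar5.3: closes on m3

No (6 violations)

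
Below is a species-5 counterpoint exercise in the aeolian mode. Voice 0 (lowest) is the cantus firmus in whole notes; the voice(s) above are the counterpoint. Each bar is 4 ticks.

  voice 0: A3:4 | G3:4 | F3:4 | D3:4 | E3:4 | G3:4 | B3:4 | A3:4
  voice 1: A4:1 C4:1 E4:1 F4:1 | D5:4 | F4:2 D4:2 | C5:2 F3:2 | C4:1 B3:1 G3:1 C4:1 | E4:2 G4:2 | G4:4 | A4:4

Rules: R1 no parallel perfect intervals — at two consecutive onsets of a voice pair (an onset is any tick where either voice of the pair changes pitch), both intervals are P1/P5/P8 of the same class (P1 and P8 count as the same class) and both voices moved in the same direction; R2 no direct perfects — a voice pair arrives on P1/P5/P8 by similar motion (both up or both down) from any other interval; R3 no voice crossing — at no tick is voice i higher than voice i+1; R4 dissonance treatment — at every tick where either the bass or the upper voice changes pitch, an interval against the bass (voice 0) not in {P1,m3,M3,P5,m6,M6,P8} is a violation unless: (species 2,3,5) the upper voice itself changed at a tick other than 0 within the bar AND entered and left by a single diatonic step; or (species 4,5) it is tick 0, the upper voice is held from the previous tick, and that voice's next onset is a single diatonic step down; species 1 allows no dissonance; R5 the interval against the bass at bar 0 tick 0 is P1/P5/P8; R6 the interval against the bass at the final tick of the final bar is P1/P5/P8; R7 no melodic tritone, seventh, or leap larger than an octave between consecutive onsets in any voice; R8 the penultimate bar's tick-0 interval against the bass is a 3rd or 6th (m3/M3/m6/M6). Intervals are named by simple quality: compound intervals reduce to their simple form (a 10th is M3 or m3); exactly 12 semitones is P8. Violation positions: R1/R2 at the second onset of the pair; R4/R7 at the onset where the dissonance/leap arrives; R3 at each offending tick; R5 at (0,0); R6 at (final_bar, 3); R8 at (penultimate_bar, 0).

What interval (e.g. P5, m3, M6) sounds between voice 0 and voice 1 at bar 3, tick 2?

m3

voice 0=D3 voice 1=F3 -> m3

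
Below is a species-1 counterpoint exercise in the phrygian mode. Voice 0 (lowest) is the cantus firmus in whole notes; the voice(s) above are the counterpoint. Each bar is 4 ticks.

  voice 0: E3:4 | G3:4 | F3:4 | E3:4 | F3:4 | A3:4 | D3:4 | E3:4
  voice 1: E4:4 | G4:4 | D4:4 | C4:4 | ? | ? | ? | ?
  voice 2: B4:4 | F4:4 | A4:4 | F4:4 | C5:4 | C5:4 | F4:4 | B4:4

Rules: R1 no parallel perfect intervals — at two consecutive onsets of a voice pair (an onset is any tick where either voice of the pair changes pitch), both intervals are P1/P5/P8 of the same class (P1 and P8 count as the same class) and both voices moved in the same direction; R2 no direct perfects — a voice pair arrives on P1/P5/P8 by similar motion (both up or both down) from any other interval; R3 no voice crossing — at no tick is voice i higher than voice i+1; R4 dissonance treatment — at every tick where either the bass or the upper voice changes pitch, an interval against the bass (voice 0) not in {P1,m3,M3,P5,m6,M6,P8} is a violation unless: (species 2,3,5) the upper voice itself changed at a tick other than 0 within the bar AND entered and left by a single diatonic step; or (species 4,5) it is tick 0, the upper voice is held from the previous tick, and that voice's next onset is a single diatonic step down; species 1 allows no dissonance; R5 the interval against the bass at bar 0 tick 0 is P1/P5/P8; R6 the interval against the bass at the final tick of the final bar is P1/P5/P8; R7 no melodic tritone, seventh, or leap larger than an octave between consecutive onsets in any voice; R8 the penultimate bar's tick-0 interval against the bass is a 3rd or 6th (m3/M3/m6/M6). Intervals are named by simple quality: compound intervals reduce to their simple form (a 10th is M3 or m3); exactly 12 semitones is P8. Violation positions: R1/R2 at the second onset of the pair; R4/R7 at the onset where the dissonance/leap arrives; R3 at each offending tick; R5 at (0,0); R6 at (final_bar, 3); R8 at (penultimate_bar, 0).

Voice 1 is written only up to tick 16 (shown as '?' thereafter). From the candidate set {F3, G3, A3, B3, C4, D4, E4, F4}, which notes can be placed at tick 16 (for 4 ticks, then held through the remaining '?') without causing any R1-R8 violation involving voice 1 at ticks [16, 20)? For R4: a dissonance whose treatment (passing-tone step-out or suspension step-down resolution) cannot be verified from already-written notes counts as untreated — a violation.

F3: legal
G3: violates R4
A3: legal
B3: violates R4
C4: legal
D4: legal
E4: violates R4
F4: violates R2

{A3, C4, D4, F3}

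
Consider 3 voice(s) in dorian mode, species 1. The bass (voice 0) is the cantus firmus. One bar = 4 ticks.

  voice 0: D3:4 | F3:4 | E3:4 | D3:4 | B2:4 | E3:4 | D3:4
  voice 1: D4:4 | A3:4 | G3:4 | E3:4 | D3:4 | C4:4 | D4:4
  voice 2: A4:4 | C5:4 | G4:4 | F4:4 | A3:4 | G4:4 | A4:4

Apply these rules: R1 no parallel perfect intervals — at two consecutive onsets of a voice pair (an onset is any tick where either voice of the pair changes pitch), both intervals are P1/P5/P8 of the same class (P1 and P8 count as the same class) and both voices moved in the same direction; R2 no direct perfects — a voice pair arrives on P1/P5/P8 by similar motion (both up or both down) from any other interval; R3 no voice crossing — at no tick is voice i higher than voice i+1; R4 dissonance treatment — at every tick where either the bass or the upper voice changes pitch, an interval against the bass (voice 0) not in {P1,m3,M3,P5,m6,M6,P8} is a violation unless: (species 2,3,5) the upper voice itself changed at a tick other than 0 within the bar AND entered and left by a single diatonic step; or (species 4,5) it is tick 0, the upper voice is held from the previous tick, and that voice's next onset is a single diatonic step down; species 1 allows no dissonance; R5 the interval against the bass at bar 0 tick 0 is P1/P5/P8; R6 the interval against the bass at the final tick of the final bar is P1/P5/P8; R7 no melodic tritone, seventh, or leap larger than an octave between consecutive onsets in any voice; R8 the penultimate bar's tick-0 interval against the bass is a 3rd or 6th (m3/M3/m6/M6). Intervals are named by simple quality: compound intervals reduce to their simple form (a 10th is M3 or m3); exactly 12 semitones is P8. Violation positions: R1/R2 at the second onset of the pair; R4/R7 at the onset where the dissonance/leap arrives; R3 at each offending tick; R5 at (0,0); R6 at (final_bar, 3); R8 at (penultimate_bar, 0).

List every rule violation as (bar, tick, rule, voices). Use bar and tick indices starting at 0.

(1, 0, R1, (0, 2))
(2, 0, R2, (1, 2))
(3, 0, R4, (0, 1))
(4, 0, R2, (1, 2))
(4, 0, R4, (0, 2))
(5, 0, R1, (1, 2))
(5, 0, R7, (1,))
(5, 0, R7, (2,))
(6, 0, R1, (1, 2))

bar 0: v0=D3 v1=D4 v2=A4 downbeat P5
bar 1: v0=F3 v1=A3 v2=C5 downbeat P5
bar 2: v0=E3 v1=G3 v2=G4 downbeat m3
bar 3: v0=D3 v1=E3 v2=F4 downbeat m3
bar 4: v0=B2 v1=D3 v2=A3 downbeat m7
bar 5: v0=E3 v1=C4 v2=G4 downbeat m3
bar 6: v0=D3 v1=D4 v2=A4 downbeat P5
  -> R1 @ bar 1 tick 0 v(0, 2): D3/A4 P5 -> F3/C5 P5 similar
  -> R2 @ bar 2 tick 0 v(1, 2): A3/C5 m3 -> G3/G4 P8 similar
  -> R4 @ bar 3 tick 0 v(0, 1): D3/E3 M2 untreated
  -> R2 @ bar 4 tick 0 v(1, 2): E3/F4 m2 -> D3/A3 P5 similar
  -> R4 @ bar 4 tick 0 v(0, 2): B2/A3 m7 untreated
  -> R1 @ bar 5 tick 0 v(1, 2): D3/A3 P5 -> C4/G4 P5 similar
  -> R7 @ bar 5 tick 0 v(1,): D3->C4 leap 10st
  -> R7 @ bar 5 tick 0 v(2,): A3->G4 leap 10st
  -> R1 @ bar 6 tick 0 v(1, 2): C4/G4 P5 -> D4/A4 P5 similar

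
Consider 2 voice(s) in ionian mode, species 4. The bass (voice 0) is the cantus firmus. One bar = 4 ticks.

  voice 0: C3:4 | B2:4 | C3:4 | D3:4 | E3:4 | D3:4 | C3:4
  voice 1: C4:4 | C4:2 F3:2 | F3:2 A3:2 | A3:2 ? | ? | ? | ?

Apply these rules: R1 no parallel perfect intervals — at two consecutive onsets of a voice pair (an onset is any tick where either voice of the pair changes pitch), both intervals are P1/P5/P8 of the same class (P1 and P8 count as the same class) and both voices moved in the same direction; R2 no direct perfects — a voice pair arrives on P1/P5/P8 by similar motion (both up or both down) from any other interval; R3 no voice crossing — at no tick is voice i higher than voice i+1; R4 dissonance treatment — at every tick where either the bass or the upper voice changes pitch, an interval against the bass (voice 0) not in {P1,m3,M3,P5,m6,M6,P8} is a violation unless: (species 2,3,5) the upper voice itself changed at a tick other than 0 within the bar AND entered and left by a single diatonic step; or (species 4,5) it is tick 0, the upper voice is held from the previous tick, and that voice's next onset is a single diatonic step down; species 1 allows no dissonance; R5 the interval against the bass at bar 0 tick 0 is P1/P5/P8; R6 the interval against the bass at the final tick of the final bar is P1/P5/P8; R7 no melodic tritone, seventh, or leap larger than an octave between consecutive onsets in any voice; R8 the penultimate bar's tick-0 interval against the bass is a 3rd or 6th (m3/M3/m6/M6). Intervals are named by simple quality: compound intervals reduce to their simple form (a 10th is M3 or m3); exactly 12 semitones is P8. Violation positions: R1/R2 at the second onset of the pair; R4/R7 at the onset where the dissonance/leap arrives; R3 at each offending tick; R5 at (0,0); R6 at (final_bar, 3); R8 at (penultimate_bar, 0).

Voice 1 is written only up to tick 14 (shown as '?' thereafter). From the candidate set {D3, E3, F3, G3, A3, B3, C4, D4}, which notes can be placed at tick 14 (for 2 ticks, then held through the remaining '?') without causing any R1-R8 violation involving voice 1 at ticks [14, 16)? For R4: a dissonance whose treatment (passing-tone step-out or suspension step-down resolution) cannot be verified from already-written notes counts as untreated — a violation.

D3: legal
E3: violates R4
F3: legal
G3: violates R4
A3: legal
B3: legal
C4: violates R4
D4: legal

{A3, B3, D3, D4, F3}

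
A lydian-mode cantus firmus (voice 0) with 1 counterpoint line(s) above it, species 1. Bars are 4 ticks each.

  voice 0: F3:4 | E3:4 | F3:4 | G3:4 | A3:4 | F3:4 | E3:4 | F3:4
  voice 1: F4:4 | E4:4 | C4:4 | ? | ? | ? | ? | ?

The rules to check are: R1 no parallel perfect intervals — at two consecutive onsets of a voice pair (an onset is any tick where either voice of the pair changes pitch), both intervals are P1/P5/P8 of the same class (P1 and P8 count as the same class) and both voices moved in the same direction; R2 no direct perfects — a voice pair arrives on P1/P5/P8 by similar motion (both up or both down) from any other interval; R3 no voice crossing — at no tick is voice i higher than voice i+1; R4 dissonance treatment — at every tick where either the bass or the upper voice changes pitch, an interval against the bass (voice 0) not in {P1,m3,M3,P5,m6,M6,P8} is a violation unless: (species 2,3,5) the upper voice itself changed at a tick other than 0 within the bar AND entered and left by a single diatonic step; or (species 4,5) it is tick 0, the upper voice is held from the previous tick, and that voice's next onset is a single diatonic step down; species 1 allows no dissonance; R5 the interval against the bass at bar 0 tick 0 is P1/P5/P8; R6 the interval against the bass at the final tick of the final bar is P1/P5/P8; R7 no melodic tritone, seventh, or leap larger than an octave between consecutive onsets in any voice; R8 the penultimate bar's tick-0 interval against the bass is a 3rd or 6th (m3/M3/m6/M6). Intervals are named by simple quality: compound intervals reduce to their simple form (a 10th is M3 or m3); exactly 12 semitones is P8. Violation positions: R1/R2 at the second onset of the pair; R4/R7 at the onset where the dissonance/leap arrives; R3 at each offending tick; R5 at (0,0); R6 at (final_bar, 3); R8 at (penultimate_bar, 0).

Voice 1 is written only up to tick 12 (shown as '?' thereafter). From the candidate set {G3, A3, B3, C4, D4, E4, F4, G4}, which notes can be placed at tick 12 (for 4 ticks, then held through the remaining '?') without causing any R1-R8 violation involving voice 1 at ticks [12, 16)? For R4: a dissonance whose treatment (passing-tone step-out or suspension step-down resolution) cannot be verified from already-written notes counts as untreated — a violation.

{B3, E4, G3}

G3: legal
A3: violates R4
B3: legal
C4: violates R4
D4: violates R1
E4: legal
F4: violates R4
G4: violates R2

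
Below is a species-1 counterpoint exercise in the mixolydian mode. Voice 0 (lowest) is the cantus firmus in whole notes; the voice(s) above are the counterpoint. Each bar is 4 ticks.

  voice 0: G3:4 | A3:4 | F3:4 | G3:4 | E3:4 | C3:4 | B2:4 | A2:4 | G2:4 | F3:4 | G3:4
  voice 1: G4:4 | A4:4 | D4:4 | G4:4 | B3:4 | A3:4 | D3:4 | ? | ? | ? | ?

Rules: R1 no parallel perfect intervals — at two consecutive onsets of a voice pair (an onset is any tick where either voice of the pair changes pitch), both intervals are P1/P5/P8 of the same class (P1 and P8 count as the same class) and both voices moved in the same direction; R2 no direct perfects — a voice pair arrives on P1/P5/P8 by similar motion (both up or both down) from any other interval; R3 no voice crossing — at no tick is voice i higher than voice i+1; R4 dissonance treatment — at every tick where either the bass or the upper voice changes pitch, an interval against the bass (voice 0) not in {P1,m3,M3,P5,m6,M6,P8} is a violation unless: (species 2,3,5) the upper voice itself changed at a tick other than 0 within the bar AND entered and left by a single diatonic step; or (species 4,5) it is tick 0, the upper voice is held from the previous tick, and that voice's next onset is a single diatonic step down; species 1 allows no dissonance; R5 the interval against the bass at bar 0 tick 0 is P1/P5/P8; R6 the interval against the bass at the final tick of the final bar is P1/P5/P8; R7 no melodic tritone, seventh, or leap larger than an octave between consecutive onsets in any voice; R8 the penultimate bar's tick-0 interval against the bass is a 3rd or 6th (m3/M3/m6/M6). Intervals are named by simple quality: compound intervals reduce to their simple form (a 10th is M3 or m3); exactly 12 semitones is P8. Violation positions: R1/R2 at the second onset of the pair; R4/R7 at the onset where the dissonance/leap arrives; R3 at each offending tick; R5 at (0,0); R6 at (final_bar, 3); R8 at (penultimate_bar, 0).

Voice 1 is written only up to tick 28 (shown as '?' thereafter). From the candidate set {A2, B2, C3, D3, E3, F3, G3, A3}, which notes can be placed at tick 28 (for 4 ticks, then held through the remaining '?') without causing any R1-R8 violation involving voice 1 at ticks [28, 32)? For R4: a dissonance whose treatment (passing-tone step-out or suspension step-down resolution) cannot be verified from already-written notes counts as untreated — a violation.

A2: violates R2
B2: violates R4
C3: legal
D3: violates R4
E3: legal
F3: legal
G3: violates R4
A3: legal

{A3, C3, E3, F3}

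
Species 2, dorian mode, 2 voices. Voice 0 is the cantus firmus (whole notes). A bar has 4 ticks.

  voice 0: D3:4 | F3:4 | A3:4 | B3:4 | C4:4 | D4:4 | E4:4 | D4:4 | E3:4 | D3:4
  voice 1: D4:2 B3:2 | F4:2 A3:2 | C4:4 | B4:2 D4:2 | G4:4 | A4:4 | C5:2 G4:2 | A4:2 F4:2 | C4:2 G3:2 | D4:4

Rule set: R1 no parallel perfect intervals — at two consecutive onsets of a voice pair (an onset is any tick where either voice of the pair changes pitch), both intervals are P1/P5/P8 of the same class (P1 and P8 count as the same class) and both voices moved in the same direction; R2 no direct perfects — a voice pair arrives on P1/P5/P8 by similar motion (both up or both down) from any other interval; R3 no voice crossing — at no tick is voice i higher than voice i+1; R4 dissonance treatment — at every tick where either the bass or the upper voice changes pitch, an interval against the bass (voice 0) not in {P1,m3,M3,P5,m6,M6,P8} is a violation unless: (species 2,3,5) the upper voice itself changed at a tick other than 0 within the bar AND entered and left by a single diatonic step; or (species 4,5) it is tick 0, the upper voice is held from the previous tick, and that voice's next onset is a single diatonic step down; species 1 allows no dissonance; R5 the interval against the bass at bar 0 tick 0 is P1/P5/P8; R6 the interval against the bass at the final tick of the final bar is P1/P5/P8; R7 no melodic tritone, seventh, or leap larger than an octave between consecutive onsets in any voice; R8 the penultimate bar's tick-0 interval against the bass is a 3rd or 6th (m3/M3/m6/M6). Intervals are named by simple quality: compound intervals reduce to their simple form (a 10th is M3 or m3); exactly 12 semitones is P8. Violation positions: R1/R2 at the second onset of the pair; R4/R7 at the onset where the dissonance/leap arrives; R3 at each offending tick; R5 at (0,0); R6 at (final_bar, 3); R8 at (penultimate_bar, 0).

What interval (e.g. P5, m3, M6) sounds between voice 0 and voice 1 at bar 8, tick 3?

voice 0=E3 voice 1=G3 -> m3

m3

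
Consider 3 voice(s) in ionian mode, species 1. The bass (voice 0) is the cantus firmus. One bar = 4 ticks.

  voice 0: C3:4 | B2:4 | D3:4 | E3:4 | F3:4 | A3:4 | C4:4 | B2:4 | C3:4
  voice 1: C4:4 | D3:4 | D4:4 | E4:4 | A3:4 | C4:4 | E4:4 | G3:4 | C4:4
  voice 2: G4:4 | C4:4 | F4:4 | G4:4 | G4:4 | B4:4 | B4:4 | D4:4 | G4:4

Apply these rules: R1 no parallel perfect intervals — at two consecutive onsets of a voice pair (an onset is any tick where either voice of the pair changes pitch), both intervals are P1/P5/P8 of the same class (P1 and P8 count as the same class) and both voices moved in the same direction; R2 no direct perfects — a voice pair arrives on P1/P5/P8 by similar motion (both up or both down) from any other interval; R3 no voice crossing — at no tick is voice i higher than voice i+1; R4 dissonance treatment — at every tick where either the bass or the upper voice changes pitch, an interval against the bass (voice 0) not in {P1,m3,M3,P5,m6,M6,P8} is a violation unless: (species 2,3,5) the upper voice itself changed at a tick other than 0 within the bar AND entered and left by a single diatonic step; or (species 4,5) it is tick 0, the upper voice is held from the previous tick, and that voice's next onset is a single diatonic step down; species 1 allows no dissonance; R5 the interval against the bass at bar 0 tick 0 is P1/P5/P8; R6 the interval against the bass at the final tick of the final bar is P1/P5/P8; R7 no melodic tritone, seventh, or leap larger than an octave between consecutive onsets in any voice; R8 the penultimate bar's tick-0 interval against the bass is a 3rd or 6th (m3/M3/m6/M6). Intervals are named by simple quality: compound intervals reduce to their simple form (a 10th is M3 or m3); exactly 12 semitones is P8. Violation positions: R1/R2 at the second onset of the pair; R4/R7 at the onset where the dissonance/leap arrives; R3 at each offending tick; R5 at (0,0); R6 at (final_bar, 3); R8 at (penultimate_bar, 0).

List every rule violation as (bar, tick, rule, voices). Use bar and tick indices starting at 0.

bar 0: v0=C3 v1=C4 v2=G4 downbeat P5
bar 1: v0=B2 v1=D3 v2=C4 downbeat m2
bar 2: v0=D3 v1=D4 v2=F4 downbeat m3
bar 3: v0=E3 v1=E4 v2=G4 downbeat m3
bar 4: v0=F3 v1=A3 v2=G4 downbeat M2
bar 5: v0=A3 v1=C4 v2=B4 downbeat M2
bar 6: v0=C4 v1=E4 v2=B4 downbeat M7
bar 7: v0=B2 v1=G3 v2=D4 downbeat m3
bar 8: v0=C3 v1=C4 v2=G4 downbeat P5
  -> R4 @ bar 1 tick 0 v(0, 2): B2/C4 m2 untreated
  -> R7 @ bar 1 tick 0 v(1,): C4->D3 leap 10st
  -> R2 @ bar 2 tick 0 v(0, 1): B2/D3 m3 -> D3/D4 P8 similar
  -> R1 @ bar 3 tick 0 v(0, 1): D3/D4 P8 -> E3/E4 P8 similar
  -> R4 @ bar 4 tick 0 v(0, 2): F3/G4 M2 untreated
  -> R4 @ bar 5 tick 0 v(0, 2): A3/B4 M2 untreated
  -> R4 @ bar 6 tick 0 v(0, 2): C4/B4 M7 untreated
  -> R1 @ bar 7 tick 0 v(1, 2): E4/B4 P5 -> G3/D4 P5 similar
  -> R7 @ bar 7 tick 0 v(0,): C4->B2 leap 13st
  -> R1 @ bar 8 tick 0 v(1, 2): G3/D4 P5 -> C4/G4 P5 similar
  -> R2 @ bar 8 tick 0 v(0, 1): B2/G3 m6 -> C3/C4 P8 similar
  -> R2 @ bar 8 tick 0 v(0, 2): B2/D4 m3 -> C3/G4 P5 similar

(1, 0, R4, (0, 2))
(1, 0, R7, (1,))
(2, 0, R2, (0, 1))
(3, 0, R1, (0, 1))
(4, 0, R4, (0, 2))
(5, 0, R4, (0, 2))
(6, 0, R4, (0, 2))
(7, 0, R1, (1, 2))
(7, 0, R7, (0,))
(8, 0, R1, (1, 2))
(8, 0, R2, (0, 1))
(8, 0, R2, (0, 2))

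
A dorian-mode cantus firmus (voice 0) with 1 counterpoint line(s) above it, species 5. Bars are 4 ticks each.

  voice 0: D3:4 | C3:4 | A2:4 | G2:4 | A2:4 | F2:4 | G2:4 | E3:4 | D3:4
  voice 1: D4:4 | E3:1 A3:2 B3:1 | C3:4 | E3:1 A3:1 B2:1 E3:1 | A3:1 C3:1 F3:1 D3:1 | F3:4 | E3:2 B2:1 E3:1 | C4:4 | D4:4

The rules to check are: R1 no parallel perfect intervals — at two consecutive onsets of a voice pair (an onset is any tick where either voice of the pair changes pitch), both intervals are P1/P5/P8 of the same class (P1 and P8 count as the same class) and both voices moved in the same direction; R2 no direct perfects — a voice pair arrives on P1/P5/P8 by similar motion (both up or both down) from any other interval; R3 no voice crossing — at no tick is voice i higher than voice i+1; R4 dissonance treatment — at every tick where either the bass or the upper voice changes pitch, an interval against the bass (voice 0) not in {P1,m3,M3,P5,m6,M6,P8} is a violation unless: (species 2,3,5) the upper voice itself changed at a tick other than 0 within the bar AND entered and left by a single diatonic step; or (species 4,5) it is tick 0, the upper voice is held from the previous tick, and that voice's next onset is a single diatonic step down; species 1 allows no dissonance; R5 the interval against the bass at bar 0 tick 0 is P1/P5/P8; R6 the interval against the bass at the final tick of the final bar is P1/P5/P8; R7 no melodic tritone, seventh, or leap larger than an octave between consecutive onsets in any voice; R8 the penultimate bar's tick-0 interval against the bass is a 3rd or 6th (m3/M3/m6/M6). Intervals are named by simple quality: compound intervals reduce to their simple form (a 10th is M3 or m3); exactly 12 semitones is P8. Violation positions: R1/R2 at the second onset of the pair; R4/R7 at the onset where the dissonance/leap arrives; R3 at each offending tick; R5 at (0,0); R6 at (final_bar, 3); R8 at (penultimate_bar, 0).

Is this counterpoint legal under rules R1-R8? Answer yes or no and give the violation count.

No (7 violations)

bar 0: v0=D3 v1=D4 (P8)
bar 1: v0=C3 v1=E3 (M3)
bar 2: v0=A2 v1=C3 (m3)
bar 3: v0=G2 v1=E3 (M6)
bar 4: v0=A2 v1=A3 (P8)
bar 5: v0=F2 v1=F3 (P8)
bar 6: v0=G2 v1=E3 (M6)
bar 7: v0=E3 v1=C4 (m6)
bar 8: v0=D3 v1=D4 (P8)
  R7 @ bar1.0: D4->E3 leap 10st
  R4 @ bar1.3: C3/B3 M7 untreated
  R7 @ bar2.0: B3->C3 leap 11st
  R4 @ bar3.1: G2/A3 M2 untreated
  R7 @ bar3.2: A3->B2 leap 10st
  R2 @ bar4.0: G2/E3 M6 -> A2/A3 P8 similar
  R4 @ bar4.3: A2/D3 P4 untreated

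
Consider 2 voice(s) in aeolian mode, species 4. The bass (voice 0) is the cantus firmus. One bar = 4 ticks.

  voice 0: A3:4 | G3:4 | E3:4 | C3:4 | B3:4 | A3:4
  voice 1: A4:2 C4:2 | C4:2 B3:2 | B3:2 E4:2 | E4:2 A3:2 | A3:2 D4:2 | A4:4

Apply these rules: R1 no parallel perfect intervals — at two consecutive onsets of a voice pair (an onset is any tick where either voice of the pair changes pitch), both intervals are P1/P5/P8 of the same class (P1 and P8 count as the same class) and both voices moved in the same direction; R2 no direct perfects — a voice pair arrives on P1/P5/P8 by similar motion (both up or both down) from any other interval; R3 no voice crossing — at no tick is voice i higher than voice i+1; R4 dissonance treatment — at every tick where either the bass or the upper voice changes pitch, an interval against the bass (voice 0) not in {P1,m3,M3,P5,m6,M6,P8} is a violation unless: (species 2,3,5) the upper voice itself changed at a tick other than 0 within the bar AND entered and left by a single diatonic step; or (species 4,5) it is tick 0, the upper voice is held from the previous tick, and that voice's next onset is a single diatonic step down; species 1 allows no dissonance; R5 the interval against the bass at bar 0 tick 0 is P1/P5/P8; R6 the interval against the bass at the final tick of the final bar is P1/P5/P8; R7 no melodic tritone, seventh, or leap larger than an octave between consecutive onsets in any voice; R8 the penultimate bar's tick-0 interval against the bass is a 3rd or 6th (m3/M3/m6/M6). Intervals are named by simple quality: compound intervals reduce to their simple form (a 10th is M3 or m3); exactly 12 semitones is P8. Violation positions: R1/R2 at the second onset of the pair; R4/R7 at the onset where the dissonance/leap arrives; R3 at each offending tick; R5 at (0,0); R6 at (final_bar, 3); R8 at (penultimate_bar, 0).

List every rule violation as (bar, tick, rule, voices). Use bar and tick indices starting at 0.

(4, 0, R3, (0, 1))
(4, 0, R4, (0, 1))
(4, 0, R7, (0,))
(4, 0, R8, (0, 1))
(4, 1, R3, (0, 1))

bar 0: v0=A3 v1=A4 downbeat P8
bar 1: v0=G3 v1=C4 downbeat P4
bar 2: v0=E3 v1=B3 downbeat P5
bar 3: v0=C3 v1=E4 downbeat M3
bar 4: v0=B3 v1=A3 downbeat M2
bar 5: v0=A3 v1=A4 downbeat P8
  -> R3 @ bar 4 tick 0 v(0, 1): B3 above A3
  -> R4 @ bar 4 tick 0 v(0, 1): B3/A3 M2 untreated
  -> R7 @ bar 4 tick 0 v(0,): C3->B3 leap 11st
  -> R8 @ bar 4 tick 0 v(0, 1): penult M2 not 3rd/6th
  -> R3 @ bar 4 tick 1 v(0, 1): B3 above A3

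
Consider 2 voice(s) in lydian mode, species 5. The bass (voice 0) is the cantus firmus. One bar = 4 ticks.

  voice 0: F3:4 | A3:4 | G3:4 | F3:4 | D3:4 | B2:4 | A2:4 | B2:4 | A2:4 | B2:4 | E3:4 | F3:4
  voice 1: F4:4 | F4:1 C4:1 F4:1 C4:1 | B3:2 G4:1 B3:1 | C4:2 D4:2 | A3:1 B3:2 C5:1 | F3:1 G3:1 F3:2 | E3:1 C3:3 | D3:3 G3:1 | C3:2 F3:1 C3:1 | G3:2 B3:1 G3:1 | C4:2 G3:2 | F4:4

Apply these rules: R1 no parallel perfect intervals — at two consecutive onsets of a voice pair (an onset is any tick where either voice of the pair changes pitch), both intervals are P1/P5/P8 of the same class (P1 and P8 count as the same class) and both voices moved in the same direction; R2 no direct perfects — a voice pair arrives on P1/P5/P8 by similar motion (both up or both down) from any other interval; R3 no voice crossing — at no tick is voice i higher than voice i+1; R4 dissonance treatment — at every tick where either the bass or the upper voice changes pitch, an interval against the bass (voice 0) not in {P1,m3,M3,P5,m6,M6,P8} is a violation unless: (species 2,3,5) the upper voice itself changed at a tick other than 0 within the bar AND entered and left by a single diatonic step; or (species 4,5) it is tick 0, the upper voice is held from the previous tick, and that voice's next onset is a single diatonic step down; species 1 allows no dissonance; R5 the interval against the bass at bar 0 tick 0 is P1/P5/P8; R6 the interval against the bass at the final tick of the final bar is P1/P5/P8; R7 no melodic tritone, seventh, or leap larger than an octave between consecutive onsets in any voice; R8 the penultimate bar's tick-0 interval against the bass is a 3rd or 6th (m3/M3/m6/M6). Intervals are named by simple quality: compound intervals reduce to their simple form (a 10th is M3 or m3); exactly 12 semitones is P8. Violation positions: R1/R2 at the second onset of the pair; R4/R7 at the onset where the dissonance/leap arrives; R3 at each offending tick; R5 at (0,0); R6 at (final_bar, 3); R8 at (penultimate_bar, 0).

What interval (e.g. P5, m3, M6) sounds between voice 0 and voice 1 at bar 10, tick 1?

m6

voice 0=E3 voice 1=C4 -> m6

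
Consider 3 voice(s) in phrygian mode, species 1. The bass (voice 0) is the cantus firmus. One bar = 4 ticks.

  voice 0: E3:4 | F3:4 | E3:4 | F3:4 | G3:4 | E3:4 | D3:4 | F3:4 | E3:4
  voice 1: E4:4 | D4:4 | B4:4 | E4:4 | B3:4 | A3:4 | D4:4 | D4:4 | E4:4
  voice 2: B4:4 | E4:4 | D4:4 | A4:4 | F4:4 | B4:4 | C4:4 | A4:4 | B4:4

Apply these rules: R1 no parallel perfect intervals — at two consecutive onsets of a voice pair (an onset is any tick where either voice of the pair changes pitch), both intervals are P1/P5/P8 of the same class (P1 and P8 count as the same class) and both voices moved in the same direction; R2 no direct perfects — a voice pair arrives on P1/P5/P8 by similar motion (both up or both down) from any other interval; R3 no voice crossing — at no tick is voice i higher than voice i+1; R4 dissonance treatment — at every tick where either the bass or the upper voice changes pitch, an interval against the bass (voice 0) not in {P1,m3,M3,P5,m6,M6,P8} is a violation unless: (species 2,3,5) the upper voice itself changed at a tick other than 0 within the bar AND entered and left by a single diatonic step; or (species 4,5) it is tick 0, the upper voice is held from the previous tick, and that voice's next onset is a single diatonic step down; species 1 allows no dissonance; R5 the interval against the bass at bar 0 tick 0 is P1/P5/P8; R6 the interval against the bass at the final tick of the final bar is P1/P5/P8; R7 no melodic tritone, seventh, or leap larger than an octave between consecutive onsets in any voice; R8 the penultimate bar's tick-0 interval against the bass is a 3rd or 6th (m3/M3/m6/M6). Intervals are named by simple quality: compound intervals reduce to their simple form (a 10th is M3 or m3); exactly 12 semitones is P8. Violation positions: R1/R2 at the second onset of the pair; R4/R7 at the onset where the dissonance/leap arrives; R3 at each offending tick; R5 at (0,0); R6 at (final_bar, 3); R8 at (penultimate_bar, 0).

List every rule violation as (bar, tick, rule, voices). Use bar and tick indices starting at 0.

(1, 0, R4, (0, 2))
(2, 0, R3, (1, 2))
(2, 0, R4, (0, 2))
(2, 1, R3, (1, 2))
(2, 2, R3, (1, 2))
(2, 3, R3, (1, 2))
(3, 0, R4, (0, 1))
(4, 0, R4, (0, 2))
(5, 0, R4, (0, 1))
(5, 0, R7, (2,))
(6, 0, R3, (1, 2))
(6, 0, R4, (0, 2))
(6, 0, R7, (2,))
(6, 1, R3, (1, 2))
(6, 2, R3, (1, 2))
(6, 3, R3, (1, 2))
(8, 0, R1, (1, 2))

bar 0: v0=E3 v1=E4 v2=B4 downbeat P5
bar 1: v0=F3 v1=D4 v2=E4 downbeat M7
bar 2: v0=E3 v1=B4 v2=D4 downbeat m7
bar 3: v0=F3 v1=E4 v2=A4 downbeat M3
bar 4: v0=G3 v1=B3 v2=F4 downbeat m7
bar 5: v0=E3 v1=A3 v2=B4 downbeat P5
bar 6: v0=D3 v1=D4 v2=C4 downbeat m7
bar 7: v0=F3 v1=D4 v2=A4 downbeat M3
bar 8: v0=E3 v1=E4 v2=B4 downbeat P5
  -> R4 @ bar 1 tick 0 v(0, 2): F3/E4 M7 untreated
  -> R3 @ bar 2 tick 0 v(1, 2): B4 above D4
  -> R4 @ bar 2 tick 0 v(0, 2): E3/D4 m7 untreated
  -> R3 @ bar 2 tick 1 v(1, 2): B4 above D4
  -> R3 @ bar 2 tick 2 v(1, 2): B4 above D4
  -> R3 @ bar 2 tick 3 v(1, 2): B4 above D4
  -> R4 @ bar 3 tick 0 v(0, 1): F3/E4 M7 untreated
  -> R4 @ bar 4 tick 0 v(0, 2): G3/F4 m7 untreated
  -> R4 @ bar 5 tick 0 v(0, 1): E3/A3 P4 untreated
  -> R7 @ bar 5 tick 0 v(2,): F4->B4 leap 6st
  -> R3 @ bar 6 tick 0 v(1, 2): D4 above C4
  -> R4 @ bar 6 tick 0 v(0, 2): D3/C4 m7 untreated
  -> R7 @ bar 6 tick 0 v(2,): B4->C4 leap 11st
  -> R3 @ bar 6 tick 1 v(1, 2): D4 above C4
  -> R3 @ bar 6 tick 2 v(1, 2): D4 above C4
  -> R3 @ bar 6 tick 3 v(1, 2): D4 above C4
  -> R1 @ bar 8 tick 0 v(1, 2): D4/A4 P5 -> E4/B4 P5 similar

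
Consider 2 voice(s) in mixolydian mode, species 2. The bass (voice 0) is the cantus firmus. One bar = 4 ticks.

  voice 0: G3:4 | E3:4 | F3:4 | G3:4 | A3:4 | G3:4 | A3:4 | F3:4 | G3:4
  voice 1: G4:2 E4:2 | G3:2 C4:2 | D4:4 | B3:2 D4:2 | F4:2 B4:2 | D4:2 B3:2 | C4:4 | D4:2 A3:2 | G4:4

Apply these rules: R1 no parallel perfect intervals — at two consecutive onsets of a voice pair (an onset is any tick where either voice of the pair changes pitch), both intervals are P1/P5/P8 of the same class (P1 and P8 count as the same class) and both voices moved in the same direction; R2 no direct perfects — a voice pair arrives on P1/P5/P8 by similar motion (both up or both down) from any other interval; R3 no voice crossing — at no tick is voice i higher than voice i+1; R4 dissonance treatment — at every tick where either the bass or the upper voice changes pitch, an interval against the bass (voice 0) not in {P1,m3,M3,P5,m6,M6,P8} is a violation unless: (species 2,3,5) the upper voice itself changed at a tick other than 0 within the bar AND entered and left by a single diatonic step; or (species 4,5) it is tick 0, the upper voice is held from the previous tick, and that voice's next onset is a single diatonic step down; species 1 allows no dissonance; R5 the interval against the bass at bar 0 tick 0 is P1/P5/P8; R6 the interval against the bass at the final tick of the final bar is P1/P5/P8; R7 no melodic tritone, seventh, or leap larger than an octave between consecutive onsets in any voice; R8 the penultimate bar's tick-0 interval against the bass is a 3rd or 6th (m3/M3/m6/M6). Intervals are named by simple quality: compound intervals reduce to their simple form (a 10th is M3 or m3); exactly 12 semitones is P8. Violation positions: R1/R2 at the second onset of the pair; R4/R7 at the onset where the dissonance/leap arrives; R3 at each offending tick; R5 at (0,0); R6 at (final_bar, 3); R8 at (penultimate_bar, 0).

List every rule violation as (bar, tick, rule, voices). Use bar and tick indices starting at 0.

bar 0: v0=G3 v1=G4 downbeat P8
bar 1: v0=E3 v1=G3 downbeat m3
bar 2: v0=F3 v1=D4 downbeat M6
bar 3: v0=G3 v1=B3 downbeat M3
bar 4: v0=A3 v1=F4 downbeat m6
bar 5: v0=G3 v1=D4 downbeat P5
bar 6: v0=A3 v1=C4 downbeat m3
bar 7: v0=F3 v1=D4 downbeat M6
bar 8: v0=G3 v1=G4 downbeat P8
  -> R4 @ bar 4 tick 2 v(0, 1): A3/B4 M2 untreated
  -> R7 @ bar 4 tick 2 v(1,): F4->B4 leap 6st
  -> R2 @ bar 5 tick 0 v(0, 1): A3/B4 M2 -> G3/D4 P5 similar
  -> R2 @ bar 8 tick 0 v(0, 1): F3/A3 M3 -> G3/G4 P8 similar
  -> R7 @ bar 8 tick 0 v(1,): A3->G4 leap 10st

(4, 2, R4, (0, 1))
(4, 2, R7, (1,))
(5, 0, R2, (0, 1))
(8, 0, R2, (0, 1))
(8, 0, R7, (1,))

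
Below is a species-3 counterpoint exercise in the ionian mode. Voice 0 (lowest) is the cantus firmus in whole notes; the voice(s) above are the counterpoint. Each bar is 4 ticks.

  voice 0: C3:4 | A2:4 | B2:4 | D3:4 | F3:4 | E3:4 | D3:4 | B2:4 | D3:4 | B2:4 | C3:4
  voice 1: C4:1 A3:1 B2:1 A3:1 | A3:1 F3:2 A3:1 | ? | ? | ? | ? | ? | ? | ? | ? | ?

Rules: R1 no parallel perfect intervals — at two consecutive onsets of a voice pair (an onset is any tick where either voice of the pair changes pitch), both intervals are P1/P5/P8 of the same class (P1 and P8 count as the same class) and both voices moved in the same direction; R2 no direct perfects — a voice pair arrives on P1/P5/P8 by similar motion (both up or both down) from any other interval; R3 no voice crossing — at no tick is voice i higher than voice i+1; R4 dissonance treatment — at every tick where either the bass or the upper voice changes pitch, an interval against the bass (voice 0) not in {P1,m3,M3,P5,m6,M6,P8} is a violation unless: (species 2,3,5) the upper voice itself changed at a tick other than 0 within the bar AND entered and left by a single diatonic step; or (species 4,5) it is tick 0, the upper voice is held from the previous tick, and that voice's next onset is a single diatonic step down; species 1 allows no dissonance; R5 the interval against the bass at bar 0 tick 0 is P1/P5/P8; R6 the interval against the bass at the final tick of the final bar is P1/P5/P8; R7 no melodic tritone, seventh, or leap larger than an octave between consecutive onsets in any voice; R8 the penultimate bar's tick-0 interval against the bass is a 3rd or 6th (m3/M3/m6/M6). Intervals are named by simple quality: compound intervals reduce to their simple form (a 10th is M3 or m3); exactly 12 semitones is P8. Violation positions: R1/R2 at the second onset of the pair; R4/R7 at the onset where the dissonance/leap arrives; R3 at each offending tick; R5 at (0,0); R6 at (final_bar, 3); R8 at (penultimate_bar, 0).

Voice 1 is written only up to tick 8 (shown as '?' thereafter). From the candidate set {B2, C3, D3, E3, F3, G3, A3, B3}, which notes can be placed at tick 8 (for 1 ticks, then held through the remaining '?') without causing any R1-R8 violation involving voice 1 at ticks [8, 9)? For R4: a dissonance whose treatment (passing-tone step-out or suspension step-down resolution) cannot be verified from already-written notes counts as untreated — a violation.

B2: violates R7
C3: violates R4
D3: legal
E3: violates R4
F3: violates R4
G3: legal
A3: violates R4
B3: violates R1

{D3, G3}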